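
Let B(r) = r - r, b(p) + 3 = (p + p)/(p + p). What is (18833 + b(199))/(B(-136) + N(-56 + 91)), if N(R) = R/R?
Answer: 18831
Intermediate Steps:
N(R) = 1
b(p) = -2 (b(p) = -3 + (p + p)/(p + p) = -3 + (2*p)/((2*p)) = -3 + (2*p)*(1/(2*p)) = -3 + 1 = -2)
B(r) = 0
(18833 + b(199))/(B(-136) + N(-56 + 91)) = (18833 - 2)/(0 + 1) = 18831/1 = 18831*1 = 18831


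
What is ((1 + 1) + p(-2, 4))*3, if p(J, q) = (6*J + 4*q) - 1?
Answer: 15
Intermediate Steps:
p(J, q) = -1 + 4*q + 6*J (p(J, q) = (4*q + 6*J) - 1 = -1 + 4*q + 6*J)
((1 + 1) + p(-2, 4))*3 = ((1 + 1) + (-1 + 4*4 + 6*(-2)))*3 = (2 + (-1 + 16 - 12))*3 = (2 + 3)*3 = 5*3 = 15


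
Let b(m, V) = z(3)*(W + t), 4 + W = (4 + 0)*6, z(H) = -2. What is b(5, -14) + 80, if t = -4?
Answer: 48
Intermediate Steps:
W = 20 (W = -4 + (4 + 0)*6 = -4 + 4*6 = -4 + 24 = 20)
b(m, V) = -32 (b(m, V) = -2*(20 - 4) = -2*16 = -32)
b(5, -14) + 80 = -32 + 80 = 48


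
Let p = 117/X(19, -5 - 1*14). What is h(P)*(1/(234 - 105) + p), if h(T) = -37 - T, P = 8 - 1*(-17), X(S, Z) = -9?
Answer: 103912/129 ≈ 805.52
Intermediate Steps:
P = 25 (P = 8 + 17 = 25)
p = -13 (p = 117/(-9) = 117*(-⅑) = -13)
h(P)*(1/(234 - 105) + p) = (-37 - 1*25)*(1/(234 - 105) - 13) = (-37 - 25)*(1/129 - 13) = -62*(1/129 - 13) = -62*(-1676/129) = 103912/129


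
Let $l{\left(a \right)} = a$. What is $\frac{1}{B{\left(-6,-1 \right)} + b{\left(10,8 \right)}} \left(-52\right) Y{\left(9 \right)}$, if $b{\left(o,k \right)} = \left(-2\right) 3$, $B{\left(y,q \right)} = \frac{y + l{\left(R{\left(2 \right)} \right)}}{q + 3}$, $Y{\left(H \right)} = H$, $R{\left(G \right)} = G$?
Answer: $\frac{117}{2} \approx 58.5$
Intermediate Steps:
$B{\left(y,q \right)} = \frac{2 + y}{3 + q}$ ($B{\left(y,q \right)} = \frac{y + 2}{q + 3} = \frac{2 + y}{3 + q}$)
$b{\left(o,k \right)} = -6$
$\frac{1}{B{\left(-6,-1 \right)} + b{\left(10,8 \right)}} \left(-52\right) Y{\left(9 \right)} = \frac{1}{\frac{2 - 6}{3 - 1} - 6} \left(-52\right) 9 = \frac{1}{\frac{1}{2} \left(-4\right) - 6} \left(-52\right) 9 = \frac{1}{-2 - 6} \left(-52\right) 9 = \frac{1}{-8} \left(-52\right) 9 = \left(- \frac{1}{8}\right) \left(-52\right) 9 = \frac{13}{2} \cdot 9 = \frac{117}{2}$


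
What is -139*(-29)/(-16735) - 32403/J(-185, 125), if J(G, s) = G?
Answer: 108303694/619195 ≈ 174.91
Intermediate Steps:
-139*(-29)/(-16735) - 32403/J(-185, 125) = -139*(-29)/(-16735) - 32403/(-185) = 4031*(-1/16735) - 32403*(-1/185) = -4031/16735 + 32403/185 = 108303694/619195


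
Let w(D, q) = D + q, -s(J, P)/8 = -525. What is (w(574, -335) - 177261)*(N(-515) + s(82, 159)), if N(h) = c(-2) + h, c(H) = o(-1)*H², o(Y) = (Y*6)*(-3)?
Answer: -665071654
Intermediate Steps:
o(Y) = -18*Y (o(Y) = (6*Y)*(-3) = -18*Y)
s(J, P) = 4200 (s(J, P) = -8*(-525) = 4200)
c(H) = 18*H² (c(H) = (-18*(-1))*H² = 18*H²)
N(h) = 72 + h (N(h) = 18*(-2)² + h = 18*4 + h = 72 + h)
(w(574, -335) - 177261)*(N(-515) + s(82, 159)) = ((574 - 335) - 177261)*((72 - 515) + 4200) = (239 - 177261)*(-443 + 4200) = -177022*3757 = -665071654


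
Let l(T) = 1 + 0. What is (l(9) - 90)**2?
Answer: 7921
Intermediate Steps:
l(T) = 1
(l(9) - 90)**2 = (1 - 90)**2 = (-89)**2 = 7921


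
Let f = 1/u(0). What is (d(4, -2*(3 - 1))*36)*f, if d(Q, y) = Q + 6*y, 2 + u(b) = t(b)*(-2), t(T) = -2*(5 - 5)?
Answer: 360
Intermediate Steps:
t(T) = 0 (t(T) = -2*0 = 0)
u(b) = -2 (u(b) = -2 + 0*(-2) = -2 + 0 = -2)
f = -1/2 (f = 1/(-2) = -1/2 ≈ -0.50000)
(d(4, -2*(3 - 1))*36)*f = ((4 + 6*(-2*(3 - 1)))*36)*(-1/2) = ((4 + 6*(-2*2))*36)*(-1/2) = ((4 + 6*(-4))*36)*(-1/2) = ((4 - 24)*36)*(-1/2) = -20*36*(-1/2) = -720*(-1/2) = 360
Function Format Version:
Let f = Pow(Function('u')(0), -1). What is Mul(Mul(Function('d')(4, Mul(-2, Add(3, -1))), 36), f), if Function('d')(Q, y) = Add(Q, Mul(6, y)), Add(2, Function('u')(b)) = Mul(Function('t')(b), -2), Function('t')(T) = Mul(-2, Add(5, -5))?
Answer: 360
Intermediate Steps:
Function('t')(T) = 0 (Function('t')(T) = Mul(-2, 0) = 0)
Function('u')(b) = -2 (Function('u')(b) = Add(-2, Mul(0, -2)) = Add(-2, 0) = -2)
f = Rational(-1, 2) (f = Pow(-2, -1) = Rational(-1, 2) ≈ -0.50000)
Mul(Mul(Function('d')(4, Mul(-2, Add(3, -1))), 36), f) = Mul(Mul(Add(4, Mul(6, Mul(-2, Add(3, -1)))), 36), Rational(-1, 2)) = Mul(Mul(Add(4, Mul(6, Mul(-2, 2))), 36), Rational(-1, 2)) = Mul(Mul(Add(4, Mul(6, -4)), 36), Rational(-1, 2)) = Mul(Mul(Add(4, -24), 36), Rational(-1, 2)) = Mul(Mul(-20, 36), Rational(-1, 2)) = Mul(-720, Rational(-1, 2)) = 360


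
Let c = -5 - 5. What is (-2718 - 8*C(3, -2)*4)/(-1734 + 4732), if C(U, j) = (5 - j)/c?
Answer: -6739/7495 ≈ -0.89913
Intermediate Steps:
c = -10
C(U, j) = -½ + j/10 (C(U, j) = (5 - j)/(-10) = (5 - j)*(-⅒) = -½ + j/10)
(-2718 - 8*C(3, -2)*4)/(-1734 + 4732) = (-2718 - 8*(-½ + (⅒)*(-2))*4)/(-1734 + 4732) = (-2718 - 8*(-½ - ⅕)*4)/2998 = (-2718 - 8*(-7/10)*4)*(1/2998) = (-2718 + (28/5)*4)*(1/2998) = (-2718 + 112/5)*(1/2998) = -13478/5*1/2998 = -6739/7495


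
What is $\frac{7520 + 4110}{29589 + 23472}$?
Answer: $\frac{11630}{53061} \approx 0.21918$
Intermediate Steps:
$\frac{7520 + 4110}{29589 + 23472} = \frac{11630}{53061}$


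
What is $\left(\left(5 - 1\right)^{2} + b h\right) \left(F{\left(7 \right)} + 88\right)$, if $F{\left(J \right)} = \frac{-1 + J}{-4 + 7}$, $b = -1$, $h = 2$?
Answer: $1260$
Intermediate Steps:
$F{\left(J \right)} = - \frac{1}{3} + \frac{J}{3}$ ($F{\left(J \right)} = \frac{-1 + J}{3} = \left(-1 + J\right) \frac{1}{3} = - \frac{1}{3} + \frac{J}{3}$)
$\left(\left(5 - 1\right)^{2} + b h\right) \left(F{\left(7 \right)} + 88\right) = \left(\left(5 - 1\right)^{2} - 2\right) \left(\left(- \frac{1}{3} + \frac{1}{3} \cdot 7\right) + 88\right) = \left(4^{2} - 2\right) \left(\left(- \frac{1}{3} + \frac{7}{3}\right) + 88\right) = \left(16 - 2\right) \left(2 + 88\right) = 14 \cdot 90 = 1260$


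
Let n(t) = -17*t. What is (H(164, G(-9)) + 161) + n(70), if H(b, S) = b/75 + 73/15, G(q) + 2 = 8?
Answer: -76646/75 ≈ -1021.9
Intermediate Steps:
G(q) = 6 (G(q) = -2 + 8 = 6)
H(b, S) = 73/15 + b/75 (H(b, S) = b*(1/75) + 73*(1/15) = b/75 + 73/15 = 73/15 + b/75)
(H(164, G(-9)) + 161) + n(70) = ((73/15 + (1/75)*164) + 161) - 17*70 = ((73/15 + 164/75) + 161) - 1190 = (529/75 + 161) - 1190 = 12604/75 - 1190 = -76646/75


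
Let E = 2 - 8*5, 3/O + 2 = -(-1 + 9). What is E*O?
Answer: 57/5 ≈ 11.400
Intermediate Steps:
O = -3/10 (O = 3/(-2 - (-1 + 9)) = 3/(-2 - 1*8) = 3/(-2 - 8) = 3/(-10) = 3*(-⅒) = -3/10 ≈ -0.30000)
E = -38 (E = 2 - 40 = -38)
E*O = -38*(-3/10) = 57/5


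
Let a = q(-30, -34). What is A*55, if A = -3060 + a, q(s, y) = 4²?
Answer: -167420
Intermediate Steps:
q(s, y) = 16
a = 16
A = -3044 (A = -3060 + 16 = -3044)
A*55 = -3044*55 = -167420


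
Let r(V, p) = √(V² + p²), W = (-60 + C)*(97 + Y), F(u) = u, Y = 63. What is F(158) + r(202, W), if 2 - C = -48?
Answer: 158 + 2*√650201 ≈ 1770.7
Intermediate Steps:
C = 50 (C = 2 - 1*(-48) = 2 + 48 = 50)
W = -1600 (W = (-60 + 50)*(97 + 63) = -10*160 = -1600)
F(158) + r(202, W) = 158 + √(202² + (-1600)²) = 158 + √(40804 + 2560000) = 158 + √2600804 = 158 + 2*√650201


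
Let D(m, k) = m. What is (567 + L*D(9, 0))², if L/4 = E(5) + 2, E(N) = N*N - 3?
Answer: 2047761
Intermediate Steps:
E(N) = -3 + N² (E(N) = N² - 3 = -3 + N²)
L = 96 (L = 4*((-3 + 5²) + 2) = 4*((-3 + 25) + 2) = 4*(22 + 2) = 4*24 = 96)
(567 + L*D(9, 0))² = (567 + 96*9)² = (567 + 864)² = 1431² = 2047761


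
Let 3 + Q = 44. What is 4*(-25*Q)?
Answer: -4100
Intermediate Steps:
Q = 41 (Q = -3 + 44 = 41)
4*(-25*Q) = 4*(-25*41) = 4*(-1025) = -4100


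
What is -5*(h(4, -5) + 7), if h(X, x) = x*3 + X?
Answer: 20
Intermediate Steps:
h(X, x) = X + 3*x (h(X, x) = 3*x + X = X + 3*x)
-5*(h(4, -5) + 7) = -5*((4 + 3*(-5)) + 7) = -5*((4 - 15) + 7) = -5*(-11 + 7) = -5*(-4) = 20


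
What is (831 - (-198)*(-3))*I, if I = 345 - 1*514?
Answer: -40053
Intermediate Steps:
I = -169 (I = 345 - 514 = -169)
(831 - (-198)*(-3))*I = (831 - (-198)*(-3))*(-169) = (831 - 18*33)*(-169) = (831 - 594)*(-169) = 237*(-169) = -40053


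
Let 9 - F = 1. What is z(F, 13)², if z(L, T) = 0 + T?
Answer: 169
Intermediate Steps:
F = 8 (F = 9 - 1*1 = 9 - 1 = 8)
z(L, T) = T
z(F, 13)² = 13² = 169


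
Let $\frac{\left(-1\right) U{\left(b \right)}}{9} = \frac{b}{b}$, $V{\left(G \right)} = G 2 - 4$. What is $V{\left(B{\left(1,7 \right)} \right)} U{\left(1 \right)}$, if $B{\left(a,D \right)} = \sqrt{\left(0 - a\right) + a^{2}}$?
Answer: $36$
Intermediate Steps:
$B{\left(a,D \right)} = \sqrt{a^{2} - a}$ ($B{\left(a,D \right)} = \sqrt{- a + a^{2}} = \sqrt{a^{2} - a}$)
$V{\left(G \right)} = -4 + 2 G$ ($V{\left(G \right)} = 2 G - 4 = -4 + 2 G$)
$U{\left(b \right)} = -9$ ($U{\left(b \right)} = - 9 \frac{b}{b} = \left(-9\right) 1 = -9$)
$V{\left(B{\left(1,7 \right)} \right)} U{\left(1 \right)} = \left(-4 + 2 \sqrt{1 \left(-1 + 1\right)}\right) \left(-9\right) = \left(-4 + 2 \sqrt{1 \cdot 0}\right) \left(-9\right) = \left(-4 + 2 \sqrt{0}\right) \left(-9\right) = \left(-4 + 2 \cdot 0\right) \left(-9\right) = \left(-4 + 0\right) \left(-9\right) = \left(-4\right) \left(-9\right) = 36$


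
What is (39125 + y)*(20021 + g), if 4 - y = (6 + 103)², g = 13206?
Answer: 905369296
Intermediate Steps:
y = -11877 (y = 4 - (6 + 103)² = 4 - 1*109² = 4 - 1*11881 = 4 - 11881 = -11877)
(39125 + y)*(20021 + g) = (39125 - 11877)*(20021 + 13206) = 27248*33227 = 905369296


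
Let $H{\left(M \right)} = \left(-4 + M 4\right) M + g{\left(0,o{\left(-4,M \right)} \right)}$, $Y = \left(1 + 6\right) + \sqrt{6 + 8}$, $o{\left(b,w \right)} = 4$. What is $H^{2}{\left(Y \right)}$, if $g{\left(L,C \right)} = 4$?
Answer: $89840 + 23712 \sqrt{14} \approx 1.7856 \cdot 10^{5}$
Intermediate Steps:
$Y = 7 + \sqrt{14} \approx 10.742$
$H{\left(M \right)} = 4 + M \left(-4 + 4 M\right)$ ($H{\left(M \right)} = \left(-4 + M 4\right) M + 4 = \left(-4 + 4 M\right) M + 4 = M \left(-4 + 4 M\right) + 4 = 4 + M \left(-4 + 4 M\right)$)
$H^{2}{\left(Y \right)} = \left(4 - 4 \left(7 + \sqrt{14}\right) + 4 \left(7 + \sqrt{14}\right)^{2}\right)^{2} = \left(4 - \left(28 + 4 \sqrt{14}\right) + 4 \left(7 + \sqrt{14}\right)^{2}\right)^{2} = \left(-24 - 4 \sqrt{14} + 4 \left(7 + \sqrt{14}\right)^{2}\right)^{2}$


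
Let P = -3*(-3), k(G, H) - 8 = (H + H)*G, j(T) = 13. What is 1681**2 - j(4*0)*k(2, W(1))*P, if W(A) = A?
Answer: 2824357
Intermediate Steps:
k(G, H) = 8 + 2*G*H (k(G, H) = 8 + (H + H)*G = 8 + (2*H)*G = 8 + 2*G*H)
P = 9
1681**2 - j(4*0)*k(2, W(1))*P = 1681**2 - 13*(8 + 2*2*1)*9 = 2825761 - 13*(8 + 4)*9 = 2825761 - 13*12*9 = 2825761 - 156*9 = 2825761 - 1*1404 = 2825761 - 1404 = 2824357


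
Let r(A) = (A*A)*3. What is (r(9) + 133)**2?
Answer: 141376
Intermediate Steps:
r(A) = 3*A**2 (r(A) = A**2*3 = 3*A**2)
(r(9) + 133)**2 = (3*9**2 + 133)**2 = (3*81 + 133)**2 = (243 + 133)**2 = 376**2 = 141376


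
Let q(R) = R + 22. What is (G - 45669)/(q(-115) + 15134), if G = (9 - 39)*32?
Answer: -46629/15041 ≈ -3.1001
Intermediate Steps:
q(R) = 22 + R
G = -960 (G = -30*32 = -960)
(G - 45669)/(q(-115) + 15134) = (-960 - 45669)/((22 - 115) + 15134) = -46629/(-93 + 15134) = -46629/15041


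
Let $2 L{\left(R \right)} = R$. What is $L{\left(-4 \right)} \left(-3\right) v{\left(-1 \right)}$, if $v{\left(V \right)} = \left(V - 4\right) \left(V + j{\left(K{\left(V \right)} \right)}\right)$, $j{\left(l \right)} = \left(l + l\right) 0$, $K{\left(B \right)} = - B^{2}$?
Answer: $30$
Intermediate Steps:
$L{\left(R \right)} = \frac{R}{2}$
$j{\left(l \right)} = 0$ ($j{\left(l \right)} = 2 l 0 = 0$)
$v{\left(V \right)} = V \left(-4 + V\right)$ ($v{\left(V \right)} = \left(V - 4\right) \left(V + 0\right) = \left(-4 + V\right) V = V \left(-4 + V\right)$)
$L{\left(-4 \right)} \left(-3\right) v{\left(-1 \right)} = \frac{1}{2} \left(-4\right) \left(-3\right) \left(- (-4 - 1)\right) = \left(-2\right) \left(-3\right) \left(\left(-1\right) \left(-5\right)\right) = 6 \cdot 5 = 30$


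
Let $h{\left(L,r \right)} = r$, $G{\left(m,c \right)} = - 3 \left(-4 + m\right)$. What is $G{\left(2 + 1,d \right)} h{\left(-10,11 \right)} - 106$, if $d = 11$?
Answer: $-73$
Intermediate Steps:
$G{\left(m,c \right)} = 12 - 3 m$
$G{\left(2 + 1,d \right)} h{\left(-10,11 \right)} - 106 = \left(12 - 3 \left(2 + 1\right)\right) 11 - 106 = \left(12 - 9\right) 11 - 106 = 3 \cdot 11 - 106 = 33 - 106 = -73$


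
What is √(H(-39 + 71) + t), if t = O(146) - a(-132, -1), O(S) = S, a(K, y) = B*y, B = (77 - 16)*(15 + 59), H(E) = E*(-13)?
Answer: 2*√1061 ≈ 65.146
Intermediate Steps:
H(E) = -13*E
B = 4514 (B = 61*74 = 4514)
a(K, y) = 4514*y
t = 4660 (t = 146 - 4514*(-1) = 146 - 1*(-4514) = 146 + 4514 = 4660)
√(H(-39 + 71) + t) = √(-13*(-39 + 71) + 4660) = √(-13*32 + 4660) = √(-416 + 4660) = √4244 = 2*√1061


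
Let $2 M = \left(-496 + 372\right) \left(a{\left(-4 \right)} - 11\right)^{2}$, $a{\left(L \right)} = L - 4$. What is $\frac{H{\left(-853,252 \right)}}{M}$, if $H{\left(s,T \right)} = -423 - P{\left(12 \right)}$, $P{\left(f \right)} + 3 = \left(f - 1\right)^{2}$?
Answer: $\frac{541}{22382} \approx 0.024171$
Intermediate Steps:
$a{\left(L \right)} = -4 + L$
$P{\left(f \right)} = -3 + \left(-1 + f\right)^{2}$ ($P{\left(f \right)} = -3 + \left(f - 1\right)^{2} = -3 + \left(-1 + f\right)^{2}$)
$H{\left(s,T \right)} = -541$ ($H{\left(s,T \right)} = -423 - \left(-3 + \left(-1 + 12\right)^{2}\right) = -423 - \left(-3 + 11^{2}\right) = -423 - \left(-3 + 121\right) = -423 - 118 = -541$)
$M = -22382$ ($M = \frac{\left(-496 + 372\right) \left(\left(-4 - 4\right) - 11\right)^{2}}{2} = \frac{\left(-124\right) \left(-8 - 11\right)^{2}}{2} = \frac{\left(-124\right) \left(-19\right)^{2}}{2} = \frac{\left(-124\right) 361}{2} = \frac{1}{2} \left(-44764\right) = -22382$)
$\frac{H{\left(-853,252 \right)}}{M} = - \frac{541}{-22382} = \left(-541\right) \left(- \frac{1}{22382}\right) = \frac{541}{22382}$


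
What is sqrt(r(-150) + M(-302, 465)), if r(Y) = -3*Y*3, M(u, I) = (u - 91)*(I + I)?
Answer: 102*I*sqrt(35) ≈ 603.44*I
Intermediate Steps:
M(u, I) = 2*I*(-91 + u) (M(u, I) = (-91 + u)*(2*I) = 2*I*(-91 + u))
r(Y) = -9*Y
sqrt(r(-150) + M(-302, 465)) = sqrt(-9*(-150) + 2*465*(-91 - 302)) = sqrt(1350 + 2*465*(-393)) = sqrt(1350 - 365490) = sqrt(-364140) = 102*I*sqrt(35)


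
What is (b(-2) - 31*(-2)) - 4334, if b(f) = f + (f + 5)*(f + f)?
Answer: -4286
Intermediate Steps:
b(f) = f + 2*f*(5 + f) (b(f) = f + (5 + f)*(2*f) = f + 2*f*(5 + f))
(b(-2) - 31*(-2)) - 4334 = (-2*(11 + 2*(-2)) - 31*(-2)) - 4334 = (-2*(11 - 4) + 62) - 4334 = (-2*7 + 62) - 4334 = (-14 + 62) - 4334 = 48 - 4334 = -4286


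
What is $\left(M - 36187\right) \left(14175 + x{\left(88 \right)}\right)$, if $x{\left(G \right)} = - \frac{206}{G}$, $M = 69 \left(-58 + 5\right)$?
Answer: $- \frac{6211649717}{11} \approx -5.647 \cdot 10^{8}$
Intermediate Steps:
$M = -3657$ ($M = 69 \left(-53\right) = -3657$)
$\left(M - 36187\right) \left(14175 + x{\left(88 \right)}\right) = \left(-3657 - 36187\right) \left(14175 - \frac{206}{88}\right) = - 39844 \left(14175 - \frac{103}{44}\right) = \left(-39844\right) \frac{623597}{44} = - \frac{6211649717}{11}$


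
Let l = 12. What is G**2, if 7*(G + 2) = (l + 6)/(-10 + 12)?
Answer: 25/49 ≈ 0.51020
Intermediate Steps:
G = -5/7 (G = -2 + ((12 + 6)/(-10 + 12))/7 = -2 + (18/2)/7 = -2 + (18*(1/2))/7 = -2 + (1/7)*9 = -2 + 9/7 = -5/7 ≈ -0.71429)
G**2 = (-5/7)**2 = 25/49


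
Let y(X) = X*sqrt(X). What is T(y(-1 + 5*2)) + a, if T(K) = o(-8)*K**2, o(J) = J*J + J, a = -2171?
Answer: 38653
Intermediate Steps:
y(X) = X**(3/2)
o(J) = J + J**2 (o(J) = J**2 + J = J + J**2)
T(K) = 56*K**2 (T(K) = (-8*(1 - 8))*K**2 = (-8*(-7))*K**2 = 56*K**2)
T(y(-1 + 5*2)) + a = 56*((-1 + 5*2)**(3/2))**2 - 2171 = 56*((-1 + 10)**(3/2))**2 - 2171 = 56*(9**(3/2))**2 - 2171 = 56*27**2 - 2171 = 56*729 - 2171 = 40824 - 2171 = 38653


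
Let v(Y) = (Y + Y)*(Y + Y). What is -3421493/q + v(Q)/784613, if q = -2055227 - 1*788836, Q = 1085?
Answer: 16076956147909/2231488802619 ≈ 7.2046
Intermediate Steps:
v(Y) = 4*Y² (v(Y) = (2*Y)*(2*Y) = 4*Y²)
q = -2844063 (q = -2055227 - 788836 = -2844063)
-3421493/q + v(Q)/784613 = -3421493/(-2844063) + (4*1085²)/784613 = -3421493*(-1/2844063) + (4*1177225)*(1/784613) = 3421493/2844063 + 4708900*(1/784613) = 3421493/2844063 + 4708900/784613 = 16076956147909/2231488802619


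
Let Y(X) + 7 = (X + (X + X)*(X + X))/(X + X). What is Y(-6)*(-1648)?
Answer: 30488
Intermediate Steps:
Y(X) = -7 + (X + 4*X²)/(2*X) (Y(X) = -7 + (X + (X + X)*(X + X))/(X + X) = -7 + (X + (2*X)*(2*X))/((2*X)) = -7 + (X + 4*X²)*(1/(2*X)) = -7 + (X + 4*X²)/(2*X))
Y(-6)*(-1648) = (-13/2 + 2*(-6))*(-1648) = (-13/2 - 12)*(-1648) = -37/2*(-1648) = 30488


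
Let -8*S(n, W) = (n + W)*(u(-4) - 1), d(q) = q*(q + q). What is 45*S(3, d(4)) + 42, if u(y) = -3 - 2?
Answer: 4893/4 ≈ 1223.3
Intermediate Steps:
u(y) = -5
d(q) = 2*q**2 (d(q) = q*(2*q) = 2*q**2)
S(n, W) = 3*W/4 + 3*n/4 (S(n, W) = -(n + W)*(-5 - 1)/8 = -(W + n)*(-6)/8 = -(-6*W - 6*n)/8 = 3*W/4 + 3*n/4)
45*S(3, d(4)) + 42 = 45*(3*(2*4**2)/4 + (3/4)*3) + 42 = 45*(3*(2*16)/4 + 9/4) + 42 = 45*((3/4)*32 + 9/4) + 42 = 45*(24 + 9/4) + 42 = 45*(105/4) + 42 = 4725/4 + 42 = 4893/4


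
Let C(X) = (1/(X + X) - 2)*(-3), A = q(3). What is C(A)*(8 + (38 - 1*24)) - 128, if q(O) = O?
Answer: -7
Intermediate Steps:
A = 3
C(X) = 6 - 3/(2*X) (C(X) = (1/(2*X) - 2)*(-3) = (-2 + 1/(2*X))*(-3) = 6 - 3/(2*X))
C(A)*(8 + (38 - 1*24)) - 128 = (6 - 3/2/3)*(8 + (38 - 1*24)) - 128 = (6 - 3/2*1/3)*(8 + (38 - 24)) - 128 = (6 - 1/2)*(8 + 14) - 128 = (11/2)*22 - 128 = 121 - 128 = -7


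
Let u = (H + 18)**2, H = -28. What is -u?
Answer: -100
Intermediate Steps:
u = 100 (u = (-28 + 18)**2 = (-10)**2 = 100)
-u = -1*100 = -100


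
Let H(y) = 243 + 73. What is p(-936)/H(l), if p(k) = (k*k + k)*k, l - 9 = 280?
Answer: -204787440/79 ≈ -2.5922e+6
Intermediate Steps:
l = 289 (l = 9 + 280 = 289)
H(y) = 316
p(k) = k*(k + k²) (p(k) = (k² + k)*k = (k + k²)*k = k*(k + k²))
p(-936)/H(l) = ((-936)²*(1 - 936))/316 = (876096*(-935))*(1/316) = -819149760*1/316 = -204787440/79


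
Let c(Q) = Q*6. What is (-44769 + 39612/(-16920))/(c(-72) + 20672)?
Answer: -63127591/28538400 ≈ -2.2120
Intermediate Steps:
c(Q) = 6*Q
(-44769 + 39612/(-16920))/(c(-72) + 20672) = (-44769 + 39612/(-16920))/(6*(-72) + 20672) = (-44769 + 39612*(-1/16920))/(-432 + 20672) = (-44769 - 3301/1410)/20240 = -63127591/1410*1/20240 = -63127591/28538400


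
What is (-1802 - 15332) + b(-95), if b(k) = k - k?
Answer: -17134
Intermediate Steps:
b(k) = 0
(-1802 - 15332) + b(-95) = (-1802 - 15332) + 0 = -17134 + 0 = -17134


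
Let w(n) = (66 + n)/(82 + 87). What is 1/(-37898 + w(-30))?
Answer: -169/6404726 ≈ -2.6387e-5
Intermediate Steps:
w(n) = 66/169 + n/169 (w(n) = (66 + n)/169 = (66 + n)*(1/169) = 66/169 + n/169)
1/(-37898 + w(-30)) = 1/(-37898 + (66/169 + (1/169)*(-30))) = 1/(-37898 + (66/169 - 30/169)) = 1/(-37898 + 36/169) = 1/(-6404726/169) = -169/6404726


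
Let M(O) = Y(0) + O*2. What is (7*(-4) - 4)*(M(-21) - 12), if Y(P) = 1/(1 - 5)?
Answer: 1736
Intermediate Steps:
Y(P) = -¼ (Y(P) = 1/(-4) = -¼)
M(O) = -¼ + 2*O (M(O) = -¼ + O*2 = -¼ + 2*O)
(7*(-4) - 4)*(M(-21) - 12) = (7*(-4) - 4)*((-¼ + 2*(-21)) - 12) = (-28 - 4)*((-¼ - 42) - 12) = -32*(-169/4 - 12) = -32*(-217/4) = 1736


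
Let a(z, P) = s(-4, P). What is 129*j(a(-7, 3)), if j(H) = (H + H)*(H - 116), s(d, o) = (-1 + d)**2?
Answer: -586950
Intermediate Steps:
a(z, P) = 25 (a(z, P) = (-1 - 4)**2 = (-5)**2 = 25)
j(H) = 2*H*(-116 + H) (j(H) = (2*H)*(-116 + H) = 2*H*(-116 + H))
129*j(a(-7, 3)) = 129*(2*25*(-116 + 25)) = 129*(2*25*(-91)) = 129*(-4550) = -586950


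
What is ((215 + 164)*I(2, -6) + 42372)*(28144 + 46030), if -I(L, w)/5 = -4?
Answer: 3705139648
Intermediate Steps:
I(L, w) = 20 (I(L, w) = -5*(-4) = 20)
((215 + 164)*I(2, -6) + 42372)*(28144 + 46030) = ((215 + 164)*20 + 42372)*(28144 + 46030) = (379*20 + 42372)*74174 = (7580 + 42372)*74174 = 49952*74174 = 3705139648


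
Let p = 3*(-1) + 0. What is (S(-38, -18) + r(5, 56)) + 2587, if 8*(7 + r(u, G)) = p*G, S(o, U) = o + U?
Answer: 2503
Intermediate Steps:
p = -3 (p = -3 + 0 = -3)
S(o, U) = U + o
r(u, G) = -7 - 3*G/8 (r(u, G) = -7 + (-3*G)/8 = -7 - 3*G/8)
(S(-38, -18) + r(5, 56)) + 2587 = ((-18 - 38) + (-7 - 3/8*56)) + 2587 = (-56 + (-7 - 21)) + 2587 = (-56 - 28) + 2587 = -84 + 2587 = 2503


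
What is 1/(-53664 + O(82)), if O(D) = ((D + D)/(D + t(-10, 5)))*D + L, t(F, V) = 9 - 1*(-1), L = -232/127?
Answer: -2921/156330906 ≈ -1.8685e-5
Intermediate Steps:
L = -232/127 (L = -232*1/127 = -232/127 ≈ -1.8268)
t(F, V) = 10 (t(F, V) = 9 + 1 = 10)
O(D) = -232/127 + 2*D²/(10 + D) (O(D) = ((D + D)/(D + 10))*D - 232/127 = ((2*D)/(10 + D))*D - 232/127 = (2*D/(10 + D))*D - 232/127 = 2*D²/(10 + D) - 232/127 = -232/127 + 2*D²/(10 + D))
1/(-53664 + O(82)) = 1/(-53664 + 2*(-1160 - 116*82 + 127*82²)/(127*(10 + 82))) = 1/(-53664 + (2/127)*(-1160 - 9512 + 127*6724)/92) = 1/(-53664 + (2/127)*(1/92)*(-1160 - 9512 + 853948)) = 1/(-53664 + (2/127)*(1/92)*843276) = 1/(-53664 + 421638/2921) = 1/(-156330906/2921) = -2921/156330906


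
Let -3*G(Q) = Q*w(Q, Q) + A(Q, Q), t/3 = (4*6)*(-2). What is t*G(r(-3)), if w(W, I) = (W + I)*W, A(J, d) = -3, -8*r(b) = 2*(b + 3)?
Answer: -144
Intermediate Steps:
r(b) = -¾ - b/4 (r(b) = -(b + 3)/4 = -(3 + b)/4 = -(6 + 2*b)/8 = -¾ - b/4)
w(W, I) = W*(I + W) (w(W, I) = (I + W)*W = W*(I + W))
t = -144 (t = 3*((4*6)*(-2)) = 3*(24*(-2)) = 3*(-48) = -144)
G(Q) = 1 - 2*Q³/3 (G(Q) = -(Q*(Q*(Q + Q)) - 3)/3 = -(Q*(Q*(2*Q)) - 3)/3 = -(Q*(2*Q²) - 3)/3 = -(2*Q³ - 3)/3 = -(-3 + 2*Q³)/3 = 1 - 2*Q³/3)
t*G(r(-3)) = -144*(1 - 2*(-¾ - ¼*(-3))³/3) = -144*(1 - 2*(-¾ + ¾)³/3) = -144*(1 - ⅔*0³) = -144*(1 - ⅔*0) = -144*(1 + 0) = -144*1 = -144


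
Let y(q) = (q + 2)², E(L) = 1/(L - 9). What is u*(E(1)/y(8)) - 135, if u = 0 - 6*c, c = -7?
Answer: -54021/400 ≈ -135.05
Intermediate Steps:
E(L) = 1/(-9 + L)
u = 42 (u = 0 - 6*(-7) = 0 + 42 = 42)
y(q) = (2 + q)²
u*(E(1)/y(8)) - 135 = 42*(1/((-9 + 1)*((2 + 8)²))) - 135 = 42*(1/((-8)*(10²))) - 135 = 42*(-⅛/100) - 135 = 42*(-⅛*1/100) - 135 = 42*(-1/800) - 135 = -21/400 - 135 = -54021/400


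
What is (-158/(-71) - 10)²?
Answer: 304704/5041 ≈ 60.445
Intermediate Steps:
(-158/(-71) - 10)² = (-158*(-1/71) - 10)² = (158/71 - 10)² = (-552/71)² = 304704/5041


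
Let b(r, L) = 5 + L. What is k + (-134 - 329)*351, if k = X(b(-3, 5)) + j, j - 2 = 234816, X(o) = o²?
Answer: 72405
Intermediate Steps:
j = 234818 (j = 2 + 234816 = 234818)
k = 234918 (k = (5 + 5)² + 234818 = 10² + 234818 = 100 + 234818 = 234918)
k + (-134 - 329)*351 = 234918 + (-134 - 329)*351 = 234918 - 463*351 = 234918 - 162513 = 72405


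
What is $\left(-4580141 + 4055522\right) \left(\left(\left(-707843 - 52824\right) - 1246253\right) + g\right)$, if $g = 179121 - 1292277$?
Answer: $1636851151044$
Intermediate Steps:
$g = -1113156$ ($g = 179121 - 1292277 = -1113156$)
$\left(-4580141 + 4055522\right) \left(\left(\left(-707843 - 52824\right) - 1246253\right) + g\right) = \left(-4580141 + 4055522\right) \left(\left(\left(-707843 - 52824\right) - 1246253\right) - 1113156\right) = - 524619 \left(\left(-760667 - 1246253\right) - 1113156\right) = - 524619 \left(-2006920 - 1113156\right) = \left(-524619\right) \left(-3120076\right) = 1636851151044$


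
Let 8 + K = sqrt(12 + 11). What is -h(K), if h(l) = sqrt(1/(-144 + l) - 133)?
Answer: -I*sqrt(20217 - 133*sqrt(23))/sqrt(152 - sqrt(23)) ≈ -11.533*I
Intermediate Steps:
K = -8 + sqrt(23) (K = -8 + sqrt(12 + 11) = -8 + sqrt(23) ≈ -3.2042)
h(l) = sqrt(-133 + 1/(-144 + l))
-h(K) = -sqrt((19153 - 133*(-8 + sqrt(23)))/(-144 + (-8 + sqrt(23)))) = -sqrt((19153 + (1064 - 133*sqrt(23)))/(-152 + sqrt(23))) = -sqrt((20217 - 133*sqrt(23))/(-152 + sqrt(23))) = -sqrt(20217 - 133*sqrt(23))*I/sqrt(152 - sqrt(23)) = -I*sqrt(20217 - 133*sqrt(23))/sqrt(152 - sqrt(23))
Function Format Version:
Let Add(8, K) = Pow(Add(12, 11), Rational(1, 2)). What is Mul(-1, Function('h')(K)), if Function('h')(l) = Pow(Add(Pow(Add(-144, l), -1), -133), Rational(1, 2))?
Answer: Mul(-1, I, Pow(Add(152, Mul(-1, Pow(23, Rational(1, 2)))), Rational(-1, 2)), Pow(Add(20217, Mul(-133, Pow(23, Rational(1, 2)))), Rational(1, 2))) ≈ Mul(-11.533, I)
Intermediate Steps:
K = Add(-8, Pow(23, Rational(1, 2))) (K = Add(-8, Pow(Add(12, 11), Rational(1, 2))) = Add(-8, Pow(23, Rational(1, 2))) ≈ -3.2042)
Function('h')(l) = Pow(Add(-133, Pow(Add(-144, l), -1)), Rational(1, 2))
Mul(-1, Function('h')(K)) = Mul(-1, Pow(Mul(Pow(Add(-144, Add(-8, Pow(23, Rational(1, 2)))), -1), Add(19153, Mul(-133, Add(-8, Pow(23, Rational(1, 2)))))), Rational(1, 2))) = Mul(-1, Pow(Mul(Pow(Add(-152, Pow(23, Rational(1, 2))), -1), Add(19153, Add(1064, Mul(-133, Pow(23, Rational(1, 2)))))), Rational(1, 2))) = Mul(-1, Pow(Mul(Pow(Add(-152, Pow(23, Rational(1, 2))), -1), Add(20217, Mul(-133, Pow(23, Rational(1, 2))))), Rational(1, 2))) = Mul(-1, Mul(Pow(Add(20217, Mul(-133, Pow(23, Rational(1, 2)))), Rational(1, 2)), Mul(I, Pow(Add(152, Mul(-1, Pow(23, Rational(1, 2)))), Rational(-1, 2))))) = Mul(-1, I, Pow(Add(152, Mul(-1, Pow(23, Rational(1, 2)))), Rational(-1, 2)), Pow(Add(20217, Mul(-133, Pow(23, Rational(1, 2)))), Rational(1, 2)))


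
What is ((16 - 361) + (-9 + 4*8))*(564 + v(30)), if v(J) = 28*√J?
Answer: -181608 - 9016*√30 ≈ -2.3099e+5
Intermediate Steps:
((16 - 361) + (-9 + 4*8))*(564 + v(30)) = ((16 - 361) + (-9 + 4*8))*(564 + 28*√30) = (-345 + (-9 + 32))*(564 + 28*√30) = (-345 + 23)*(564 + 28*√30) = -322*(564 + 28*√30) = -181608 - 9016*√30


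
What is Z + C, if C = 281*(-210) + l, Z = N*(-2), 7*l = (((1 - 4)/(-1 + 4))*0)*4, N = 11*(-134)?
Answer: -56062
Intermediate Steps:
N = -1474
l = 0 (l = ((((1 - 4)/(-1 + 4))*0)*4)/7 = ((-3/3*0)*4)/7 = ((-3*1/3*0)*4)/7 = (-1*0*4)/7 = (0*4)/7 = (1/7)*0 = 0)
Z = 2948 (Z = -1474*(-2) = 2948)
C = -59010 (C = 281*(-210) + 0 = -59010 + 0 = -59010)
Z + C = 2948 - 59010 = -56062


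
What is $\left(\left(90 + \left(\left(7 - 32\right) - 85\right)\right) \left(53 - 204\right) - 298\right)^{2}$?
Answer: $7409284$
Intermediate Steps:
$\left(\left(90 + \left(\left(7 - 32\right) - 85\right)\right) \left(53 - 204\right) - 298\right)^{2} = \left(\left(90 + \left(\left(7 - 32\right) - 85\right)\right) \left(-151\right) - 298\right)^{2} = \left(\left(90 - 110\right) \left(-151\right) - 298\right)^{2} = \left(\left(-20\right) \left(-151\right) - 298\right)^{2} = \left(3020 - 298\right)^{2} = 2722^{2} = 7409284$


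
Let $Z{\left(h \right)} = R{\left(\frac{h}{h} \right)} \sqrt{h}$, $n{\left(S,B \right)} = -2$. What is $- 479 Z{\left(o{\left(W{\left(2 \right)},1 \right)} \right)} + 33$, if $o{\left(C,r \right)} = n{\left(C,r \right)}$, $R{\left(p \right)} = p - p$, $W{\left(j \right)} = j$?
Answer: $33$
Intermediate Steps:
$R{\left(p \right)} = 0$
$o{\left(C,r \right)} = -2$
$Z{\left(h \right)} = 0$ ($Z{\left(h \right)} = 0 \sqrt{h} = 0$)
$- 479 Z{\left(o{\left(W{\left(2 \right)},1 \right)} \right)} + 33 = \left(-479\right) 0 + 33 = 0 + 33 = 33$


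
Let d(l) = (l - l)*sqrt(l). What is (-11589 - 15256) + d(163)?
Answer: -26845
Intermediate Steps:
d(l) = 0 (d(l) = 0*sqrt(l) = 0)
(-11589 - 15256) + d(163) = (-11589 - 15256) + 0 = -26845 + 0 = -26845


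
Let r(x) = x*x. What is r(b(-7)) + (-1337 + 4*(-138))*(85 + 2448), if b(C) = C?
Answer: -4784788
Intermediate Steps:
r(x) = x²
r(b(-7)) + (-1337 + 4*(-138))*(85 + 2448) = (-7)² + (-1337 + 4*(-138))*(85 + 2448) = 49 + (-1337 - 552)*2533 = 49 - 1889*2533 = 49 - 4784837 = -4784788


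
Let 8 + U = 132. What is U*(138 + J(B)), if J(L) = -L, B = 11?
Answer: 15748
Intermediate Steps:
U = 124 (U = -8 + 132 = 124)
U*(138 + J(B)) = 124*(138 - 1*11) = 124*(138 - 11) = 124*127 = 15748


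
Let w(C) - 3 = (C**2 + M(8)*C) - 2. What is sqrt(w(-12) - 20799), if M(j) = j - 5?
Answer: I*sqrt(20690) ≈ 143.84*I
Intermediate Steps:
M(j) = -5 + j
w(C) = 1 + C**2 + 3*C (w(C) = 3 + ((C**2 + (-5 + 8)*C) - 2) = 3 + ((C**2 + 3*C) - 2) = 3 + (-2 + C**2 + 3*C) = 1 + C**2 + 3*C)
sqrt(w(-12) - 20799) = sqrt((1 + (-12)**2 + 3*(-12)) - 20799) = sqrt((1 + 144 - 36) - 20799) = sqrt(109 - 20799) = sqrt(-20690) = I*sqrt(20690)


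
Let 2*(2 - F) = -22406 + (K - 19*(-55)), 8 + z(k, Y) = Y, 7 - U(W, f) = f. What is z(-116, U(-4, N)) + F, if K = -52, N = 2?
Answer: 21411/2 ≈ 10706.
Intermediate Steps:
U(W, f) = 7 - f
z(k, Y) = -8 + Y
F = 21417/2 (F = 2 - (-22406 + (-52 - 19*(-55)))/2 = 2 - (-22406 + (-52 + 1045))/2 = 2 - (-22406 + 993)/2 = 2 - 1/2*(-21413) = 2 + 21413/2 = 21417/2 ≈ 10709.)
z(-116, U(-4, N)) + F = (-8 + (7 - 1*2)) + 21417/2 = (-8 + (7 - 2)) + 21417/2 = (-8 + 5) + 21417/2 = -3 + 21417/2 = 21411/2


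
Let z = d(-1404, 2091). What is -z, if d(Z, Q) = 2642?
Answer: -2642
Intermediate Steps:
z = 2642
-z = -1*2642 = -2642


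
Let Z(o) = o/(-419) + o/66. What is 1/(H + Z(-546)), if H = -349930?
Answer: -4609/1612859493 ≈ -2.8577e-6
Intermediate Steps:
Z(o) = 353*o/27654 (Z(o) = o*(-1/419) + o*(1/66) = -o/419 + o/66 = 353*o/27654)
1/(H + Z(-546)) = 1/(-349930 + (353/27654)*(-546)) = 1/(-349930 - 32123/4609) = 1/(-1612859493/4609) = -4609/1612859493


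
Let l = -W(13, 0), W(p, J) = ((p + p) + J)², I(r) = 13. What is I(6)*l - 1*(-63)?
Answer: -8725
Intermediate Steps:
W(p, J) = (J + 2*p)² (W(p, J) = (2*p + J)² = (J + 2*p)²)
l = -676 (l = -(0 + 2*13)² = -(0 + 26)² = -1*26² = -1*676 = -676)
I(6)*l - 1*(-63) = 13*(-676) - 1*(-63) = -8788 + 63 = -8725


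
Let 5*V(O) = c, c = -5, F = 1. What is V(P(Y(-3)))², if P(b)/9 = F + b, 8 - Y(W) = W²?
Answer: 1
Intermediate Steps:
Y(W) = 8 - W²
P(b) = 9 + 9*b (P(b) = 9*(1 + b) = 9 + 9*b)
V(O) = -1 (V(O) = (⅕)*(-5) = -1)
V(P(Y(-3)))² = (-1)² = 1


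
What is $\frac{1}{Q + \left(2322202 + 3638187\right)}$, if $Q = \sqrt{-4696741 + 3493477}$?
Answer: $\frac{5960389}{35526238234585} - \frac{24 i \sqrt{2089}}{35526238234585} \approx 1.6777 \cdot 10^{-7} - 3.0877 \cdot 10^{-11} i$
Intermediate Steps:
$Q = 24 i \sqrt{2089}$ ($Q = \sqrt{-1203264} = 24 i \sqrt{2089} \approx 1096.9 i$)
$\frac{1}{Q + \left(2322202 + 3638187\right)} = \frac{1}{24 i \sqrt{2089} + \left(2322202 + 3638187\right)} = \frac{1}{24 i \sqrt{2089} + 5960389} = \frac{1}{5960389 + 24 i \sqrt{2089}}$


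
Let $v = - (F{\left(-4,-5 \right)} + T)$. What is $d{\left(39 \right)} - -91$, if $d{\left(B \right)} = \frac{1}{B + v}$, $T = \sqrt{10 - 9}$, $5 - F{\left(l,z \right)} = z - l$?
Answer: $\frac{2913}{32} \approx 91.031$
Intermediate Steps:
$F{\left(l,z \right)} = 5 + l - z$ ($F{\left(l,z \right)} = 5 - \left(z - l\right) = 5 + \left(l - z\right) = 5 + l - z$)
$T = 1$ ($T = \sqrt{1} = 1$)
$v = -7$ ($v = - (\left(5 - 4 - -5\right) + 1) = - (\left(5 - 4 + 5\right) + 1) = - (6 + 1) = \left(-1\right) 7 = -7$)
$d{\left(B \right)} = \frac{1}{-7 + B}$ ($d{\left(B \right)} = \frac{1}{B - 7} = \frac{1}{-7 + B}$)
$d{\left(39 \right)} - -91 = \frac{1}{-7 + 39} - -91 = \frac{1}{32} + 91 = \frac{2913}{32}$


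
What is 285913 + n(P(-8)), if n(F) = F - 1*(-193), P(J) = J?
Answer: 286098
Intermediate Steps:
n(F) = 193 + F (n(F) = F + 193 = 193 + F)
285913 + n(P(-8)) = 285913 + (193 - 8) = 285913 + 185 = 286098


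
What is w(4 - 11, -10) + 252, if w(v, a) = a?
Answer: 242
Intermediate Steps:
w(4 - 11, -10) + 252 = -10 + 252 = 242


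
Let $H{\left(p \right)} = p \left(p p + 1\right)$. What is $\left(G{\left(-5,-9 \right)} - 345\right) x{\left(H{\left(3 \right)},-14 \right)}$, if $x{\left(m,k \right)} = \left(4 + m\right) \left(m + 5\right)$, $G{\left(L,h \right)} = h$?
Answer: $-421260$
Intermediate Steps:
$H{\left(p \right)} = p \left(1 + p^{2}\right)$ ($H{\left(p \right)} = p \left(p^{2} + 1\right) = p \left(1 + p^{2}\right)$)
$x{\left(m,k \right)} = \left(4 + m\right) \left(5 + m\right)$
$\left(G{\left(-5,-9 \right)} - 345\right) x{\left(H{\left(3 \right)},-14 \right)} = \left(-9 - 345\right) \left(20 + \left(3 + 3^{3}\right)^{2} + 9 \left(3 + 3^{3}\right)\right) = - 354 \left(20 + \left(3 + 27\right)^{2} + 9 \left(3 + 27\right)\right) = - 354 \left(20 + 30^{2} + 9 \cdot 30\right) = - 354 \left(20 + 900 + 270\right) = \left(-354\right) 1190 = -421260$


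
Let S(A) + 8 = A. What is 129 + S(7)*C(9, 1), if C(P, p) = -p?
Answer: 130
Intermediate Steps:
S(A) = -8 + A
129 + S(7)*C(9, 1) = 129 + (-8 + 7)*(-1*1) = 129 - 1*(-1) = 129 + 1 = 130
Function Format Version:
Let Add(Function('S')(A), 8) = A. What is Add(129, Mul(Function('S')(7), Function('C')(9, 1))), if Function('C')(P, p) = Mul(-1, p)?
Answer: 130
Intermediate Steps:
Function('S')(A) = Add(-8, A)
Add(129, Mul(Function('S')(7), Function('C')(9, 1))) = Add(129, Mul(Add(-8, 7), Mul(-1, 1))) = Add(129, Mul(-1, -1)) = Add(129, 1) = 130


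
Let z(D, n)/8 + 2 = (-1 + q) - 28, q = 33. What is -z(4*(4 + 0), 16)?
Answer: -16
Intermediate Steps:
z(D, n) = 16 (z(D, n) = -16 + 8*((-1 + 33) - 28) = -16 + 8*(32 - 28) = -16 + 8*4 = -16 + 32 = 16)
-z(4*(4 + 0), 16) = -1*16 = -16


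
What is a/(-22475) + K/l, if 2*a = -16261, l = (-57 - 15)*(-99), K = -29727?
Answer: -7532841/1977800 ≈ -3.8087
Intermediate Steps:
l = 7128 (l = -72*(-99) = 7128)
a = -16261/2 (a = (½)*(-16261) = -16261/2 ≈ -8130.5)
a/(-22475) + K/l = -16261/2/(-22475) - 29727/7128 = -16261/2*(-1/22475) - 29727*1/7128 = 16261/44950 - 367/88 = -7532841/1977800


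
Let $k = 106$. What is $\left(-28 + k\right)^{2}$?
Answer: $6084$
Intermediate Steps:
$\left(-28 + k\right)^{2} = \left(-28 + 106\right)^{2} = 78^{2} = 6084$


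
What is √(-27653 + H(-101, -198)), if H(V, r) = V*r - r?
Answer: I*√7457 ≈ 86.354*I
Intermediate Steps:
H(V, r) = -r + V*r
√(-27653 + H(-101, -198)) = √(-27653 - 198*(-1 - 101)) = √(-27653 - 198*(-102)) = √(-27653 + 20196) = √(-7457) = I*√7457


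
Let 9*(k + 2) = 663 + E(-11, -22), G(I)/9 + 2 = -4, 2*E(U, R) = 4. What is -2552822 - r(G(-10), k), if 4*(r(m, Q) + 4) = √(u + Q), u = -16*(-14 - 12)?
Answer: -2552818 - √4391/12 ≈ -2.5528e+6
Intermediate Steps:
E(U, R) = 2 (E(U, R) = (½)*4 = 2)
G(I) = -54 (G(I) = -18 + 9*(-4) = -18 - 36 = -54)
u = 416 (u = -16*(-26) = 416)
k = 647/9 (k = -2 + (663 + 2)/9 = -2 + (⅑)*665 = -2 + 665/9 = 647/9 ≈ 71.889)
r(m, Q) = -4 + √(416 + Q)/4
-2552822 - r(G(-10), k) = -2552822 - (-4 + √(416 + 647/9)/4) = -2552822 - (-4 + √(4391/9)/4) = -2552822 - (-4 + (√4391/3)/4) = -2552822 - (-4 + √4391/12) = -2552822 + (4 - √4391/12) = -2552818 - √4391/12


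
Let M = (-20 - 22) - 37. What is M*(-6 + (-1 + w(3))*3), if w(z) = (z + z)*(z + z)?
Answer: -7821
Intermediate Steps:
w(z) = 4*z² (w(z) = (2*z)*(2*z) = 4*z²)
M = -79 (M = -42 - 37 = -79)
M*(-6 + (-1 + w(3))*3) = -79*(-6 + (-1 + 4*3²)*3) = -79*(-6 + (-1 + 4*9)*3) = -79*(-6 + (-1 + 36)*3) = -79*(-6 + 35*3) = -79*(-6 + 105) = -79*99 = -7821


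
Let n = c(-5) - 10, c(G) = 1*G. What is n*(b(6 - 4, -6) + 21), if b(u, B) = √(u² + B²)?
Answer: -315 - 30*√10 ≈ -409.87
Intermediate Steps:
c(G) = G
b(u, B) = √(B² + u²)
n = -15 (n = -5 - 10 = -15)
n*(b(6 - 4, -6) + 21) = -15*(√((-6)² + (6 - 4)²) + 21) = -15*(√(36 + 2²) + 21) = -15*(√(36 + 4) + 21) = -15*(√40 + 21) = -15*(2*√10 + 21) = -15*(21 + 2*√10) = -315 - 30*√10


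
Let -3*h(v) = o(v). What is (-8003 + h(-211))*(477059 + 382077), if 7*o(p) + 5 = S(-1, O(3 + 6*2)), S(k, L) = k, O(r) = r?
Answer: -48127939584/7 ≈ -6.8754e+9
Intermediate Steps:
o(p) = -6/7 (o(p) = -5/7 + (1/7)*(-1) = -5/7 - 1/7 = -6/7)
h(v) = 2/7 (h(v) = -1/3*(-6/7) = 2/7)
(-8003 + h(-211))*(477059 + 382077) = (-8003 + 2/7)*(477059 + 382077) = -56019/7*859136 = -48127939584/7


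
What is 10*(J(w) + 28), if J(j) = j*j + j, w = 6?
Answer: 700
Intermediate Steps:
J(j) = j + j**2 (J(j) = j**2 + j = j + j**2)
10*(J(w) + 28) = 10*(6*(1 + 6) + 28) = 10*(6*7 + 28) = 10*(42 + 28) = 10*70 = 700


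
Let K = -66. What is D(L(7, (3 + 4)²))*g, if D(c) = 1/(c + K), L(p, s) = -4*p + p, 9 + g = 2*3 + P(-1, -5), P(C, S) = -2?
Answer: 5/87 ≈ 0.057471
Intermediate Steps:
g = -5 (g = -9 + (2*3 - 2) = -9 + (6 - 2) = -9 + 4 = -5)
L(p, s) = -3*p
D(c) = 1/(-66 + c) (D(c) = 1/(c - 66) = 1/(-66 + c))
D(L(7, (3 + 4)²))*g = -5/(-66 - 3*7) = -5/(-66 - 21) = -5/(-87) = -1/87*(-5) = 5/87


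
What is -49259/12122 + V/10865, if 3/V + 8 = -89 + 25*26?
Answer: -295965029989/72833158090 ≈ -4.0636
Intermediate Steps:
V = 3/553 (V = 3/(-8 + (-89 + 25*26)) = 3/(-8 + (-89 + 650)) = 3/(-8 + 561) = 3/553 ≈ 0.0054250)
-49259/12122 + V/10865 = -49259/12122 + (3/553)/10865 = -49259*1/12122 + (3/553)*(1/10865) = -49259/12122 + 3/6008345 = -295965029989/72833158090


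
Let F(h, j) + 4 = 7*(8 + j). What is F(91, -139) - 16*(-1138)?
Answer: 17287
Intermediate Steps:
F(h, j) = 52 + 7*j (F(h, j) = -4 + 7*(8 + j) = -4 + (56 + 7*j) = 52 + 7*j)
F(91, -139) - 16*(-1138) = (52 + 7*(-139)) - 16*(-1138) = (52 - 973) - 1*(-18208) = -921 + 18208 = 17287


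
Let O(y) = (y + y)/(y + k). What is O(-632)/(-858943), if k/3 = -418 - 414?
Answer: -158/335846713 ≈ -4.7045e-7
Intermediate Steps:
k = -2496 (k = 3*(-418 - 414) = 3*(-832) = -2496)
O(y) = 2*y/(-2496 + y) (O(y) = (y + y)/(y - 2496) = (2*y)/(-2496 + y) = 2*y/(-2496 + y))
O(-632)/(-858943) = (2*(-632)/(-2496 - 632))/(-858943) = (2*(-632)/(-3128))*(-1/858943) = (2*(-632)*(-1/3128))*(-1/858943) = (158/391)*(-1/858943) = -158/335846713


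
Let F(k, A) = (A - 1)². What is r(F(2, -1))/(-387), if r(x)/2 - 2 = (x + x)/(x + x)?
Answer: -2/129 ≈ -0.015504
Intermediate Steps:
F(k, A) = (-1 + A)²
r(x) = 6 (r(x) = 4 + 2*((x + x)/(x + x)) = 4 + 2*((2*x)/((2*x))) = 4 + 2*((2*x)*(1/(2*x))) = 4 + 2*1 = 4 + 2 = 6)
r(F(2, -1))/(-387) = 6/(-387) = 6*(-1/387) = -2/129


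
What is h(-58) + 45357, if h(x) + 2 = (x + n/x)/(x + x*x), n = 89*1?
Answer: 2898909029/63916 ≈ 45355.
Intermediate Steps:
n = 89
h(x) = -2 + (x + 89/x)/(x + x²) (h(x) = -2 + (x + 89/x)/(x + x*x) = -2 + (x + 89/x)/(x + x²))
h(-58) + 45357 = (89 - 1*(-58)² - 2*(-58)³)/((-58)²*(1 - 58)) + 45357 = (1/3364)*(89 - 1*3364 - 2*(-195112))/(-57) + 45357 = (1/3364)*(-1/57)*(89 - 3364 + 390224) + 45357 = (1/3364)*(-1/57)*386949 + 45357 = -128983/63916 + 45357 = 2898909029/63916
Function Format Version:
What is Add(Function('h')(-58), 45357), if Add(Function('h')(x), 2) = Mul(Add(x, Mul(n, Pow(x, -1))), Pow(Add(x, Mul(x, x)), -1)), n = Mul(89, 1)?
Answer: Rational(2898909029, 63916) ≈ 45355.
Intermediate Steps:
n = 89
Function('h')(x) = Add(-2, Mul(Pow(Add(x, Pow(x, 2)), -1), Add(x, Mul(89, Pow(x, -1))))) (Function('h')(x) = Add(-2, Mul(Add(x, Mul(89, Pow(x, -1))), Pow(Add(x, Mul(x, x)), -1))) = Add(-2, Mul(Add(x, Mul(89, Pow(x, -1))), Pow(Add(x, Pow(x, 2)), -1))) = Add(-2, Mul(Pow(Add(x, Pow(x, 2)), -1), Add(x, Mul(89, Pow(x, -1))))))
Add(Function('h')(-58), 45357) = Add(Mul(Pow(-58, -2), Pow(Add(1, -58), -1), Add(89, Mul(-1, Pow(-58, 2)), Mul(-2, Pow(-58, 3)))), 45357) = Add(Mul(Rational(1, 3364), Pow(-57, -1), Add(89, Mul(-1, 3364), Mul(-2, -195112))), 45357) = Add(Mul(Rational(1, 3364), Rational(-1, 57), Add(89, -3364, 390224)), 45357) = Add(Mul(Rational(1, 3364), Rational(-1, 57), 386949), 45357) = Add(Rational(-128983, 63916), 45357) = Rational(2898909029, 63916)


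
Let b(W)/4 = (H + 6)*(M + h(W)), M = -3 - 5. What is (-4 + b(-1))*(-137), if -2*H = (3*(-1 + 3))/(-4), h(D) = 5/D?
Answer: 48635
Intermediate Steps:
M = -8
H = 3/4 (H = -3*(-1 + 3)/(2*(-4)) = -3*2*(-1)/(2*4) = -3*(-1)/4 = -1/2*(-3/2) = 3/4 ≈ 0.75000)
b(W) = -216 + 135/W (b(W) = 4*((3/4 + 6)*(-8 + 5/W)) = 4*(27*(-8 + 5/W)/4) = 4*(-54 + 135/(4*W)) = -216 + 135/W)
(-4 + b(-1))*(-137) = (-4 + (-216 + 135/(-1)))*(-137) = (-4 + (-216 + 135*(-1)))*(-137) = (-4 + (-216 - 135))*(-137) = (-4 - 351)*(-137) = -355*(-137) = 48635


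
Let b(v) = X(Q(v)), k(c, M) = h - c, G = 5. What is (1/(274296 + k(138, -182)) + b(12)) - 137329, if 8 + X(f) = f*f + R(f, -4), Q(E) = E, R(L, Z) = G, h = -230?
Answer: -37579634463/273928 ≈ -1.3719e+5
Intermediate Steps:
R(L, Z) = 5
k(c, M) = -230 - c
X(f) = -3 + f**2 (X(f) = -8 + (f*f + 5) = -8 + (f**2 + 5) = -8 + (5 + f**2) = -3 + f**2)
b(v) = -3 + v**2
(1/(274296 + k(138, -182)) + b(12)) - 137329 = (1/(274296 + (-230 - 1*138)) + (-3 + 12**2)) - 137329 = (1/(274296 + (-230 - 138)) + (-3 + 144)) - 137329 = (1/(274296 - 368) + 141) - 137329 = (1/273928 + 141) - 137329 = 38623849/273928 - 137329 = -37579634463/273928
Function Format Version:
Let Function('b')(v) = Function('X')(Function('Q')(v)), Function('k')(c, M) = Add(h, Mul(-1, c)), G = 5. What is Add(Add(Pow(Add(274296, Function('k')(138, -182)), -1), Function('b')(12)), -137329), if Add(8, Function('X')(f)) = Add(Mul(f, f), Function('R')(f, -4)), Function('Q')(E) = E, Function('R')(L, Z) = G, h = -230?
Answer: Rational(-37579634463, 273928) ≈ -1.3719e+5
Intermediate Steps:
Function('R')(L, Z) = 5
Function('k')(c, M) = Add(-230, Mul(-1, c))
Function('X')(f) = Add(-3, Pow(f, 2)) (Function('X')(f) = Add(-8, Add(Mul(f, f), 5)) = Add(-8, Add(Pow(f, 2), 5)) = Add(-8, Add(5, Pow(f, 2))) = Add(-3, Pow(f, 2)))
Function('b')(v) = Add(-3, Pow(v, 2))
Add(Add(Pow(Add(274296, Function('k')(138, -182)), -1), Function('b')(12)), -137329) = Add(Add(Pow(Add(274296, Add(-230, Mul(-1, 138))), -1), Add(-3, Pow(12, 2))), -137329) = Add(Add(Pow(Add(274296, Add(-230, -138)), -1), Add(-3, 144)), -137329) = Add(Add(Pow(Add(274296, -368), -1), 141), -137329) = Add(Add(Pow(273928, -1), 141), -137329) = Add(Add(Rational(1, 273928), 141), -137329) = Add(Rational(38623849, 273928), -137329) = Rational(-37579634463, 273928)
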